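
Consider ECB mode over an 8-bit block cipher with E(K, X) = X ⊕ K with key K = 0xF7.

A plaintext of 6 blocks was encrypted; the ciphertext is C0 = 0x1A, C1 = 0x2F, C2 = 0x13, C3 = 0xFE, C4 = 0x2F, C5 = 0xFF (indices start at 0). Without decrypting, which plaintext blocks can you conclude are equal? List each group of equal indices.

P1 = P4

ECB encrypts each block independently with the same key, so equal ciphertext blocks imply equal plaintext blocks.
C1 = C4 = 0x2F, so P1 = P4.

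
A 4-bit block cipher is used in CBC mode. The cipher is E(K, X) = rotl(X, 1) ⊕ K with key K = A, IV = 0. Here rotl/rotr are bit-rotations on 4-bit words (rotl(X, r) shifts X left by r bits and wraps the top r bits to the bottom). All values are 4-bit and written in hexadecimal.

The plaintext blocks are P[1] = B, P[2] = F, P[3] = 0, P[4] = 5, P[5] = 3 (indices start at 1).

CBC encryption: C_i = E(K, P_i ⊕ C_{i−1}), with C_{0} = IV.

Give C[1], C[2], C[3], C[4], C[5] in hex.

C[1] = D, C[2] = E, C[3] = 7, C[4] = E, C[5] = 1

C[1]: P[1] ⊕ 0 = B; E(K, B) = D.
C[2]: P[2] ⊕ D = 2; E(K, 2) = E.
C[3]: P[3] ⊕ E = E; E(K, E) = 7.
C[4]: P[4] ⊕ 7 = 2; E(K, 2) = E.
C[5]: P[5] ⊕ E = D; E(K, D) = 1.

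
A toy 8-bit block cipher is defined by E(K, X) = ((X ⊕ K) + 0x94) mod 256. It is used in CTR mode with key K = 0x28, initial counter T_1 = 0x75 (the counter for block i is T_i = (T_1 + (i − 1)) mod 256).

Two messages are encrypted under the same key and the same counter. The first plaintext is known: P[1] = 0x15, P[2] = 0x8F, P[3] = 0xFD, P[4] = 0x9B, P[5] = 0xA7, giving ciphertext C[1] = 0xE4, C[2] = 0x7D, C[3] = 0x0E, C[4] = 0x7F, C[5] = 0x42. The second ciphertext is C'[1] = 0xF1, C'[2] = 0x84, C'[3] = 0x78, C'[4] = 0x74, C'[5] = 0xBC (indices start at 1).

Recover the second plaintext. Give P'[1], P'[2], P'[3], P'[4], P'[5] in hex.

P'[1] = 0x00, P'[2] = 0x76, P'[3] = 0x8B, P'[4] = 0x90, P'[5] = 0x59

In CTR with a reused counter, both messages share the same keystream S_i, so C_i ⊕ C'_i = P_i ⊕ P'_i and thus P'_i = P_i ⊕ C_i ⊕ C'_i.
P'[1]: 0x15 ⊕ 0xE4 ⊕ 0xF1 = 0x00.
P'[2]: 0x8F ⊕ 0x7D ⊕ 0x84 = 0x76.
P'[3]: 0xFD ⊕ 0x0E ⊕ 0x78 = 0x8B.
P'[4]: 0x9B ⊕ 0x7F ⊕ 0x74 = 0x90.
P'[5]: 0xA7 ⊕ 0x42 ⊕ 0xBC = 0x59.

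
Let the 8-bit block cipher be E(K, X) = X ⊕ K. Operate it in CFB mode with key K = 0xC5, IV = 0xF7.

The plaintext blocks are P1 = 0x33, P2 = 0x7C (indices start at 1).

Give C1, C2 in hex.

CFB encryption: C_i = P_i ⊕ E(K, C_{i−1}), with C_{0} = IV.
C1: E(K, 0xF7) = 0x32; 0x33 ⊕ 0x32 = 0x01.
C2: E(K, 0x01) = 0xC4; 0x7C ⊕ 0xC4 = 0xB8.

C1 = 0x01, C2 = 0xB8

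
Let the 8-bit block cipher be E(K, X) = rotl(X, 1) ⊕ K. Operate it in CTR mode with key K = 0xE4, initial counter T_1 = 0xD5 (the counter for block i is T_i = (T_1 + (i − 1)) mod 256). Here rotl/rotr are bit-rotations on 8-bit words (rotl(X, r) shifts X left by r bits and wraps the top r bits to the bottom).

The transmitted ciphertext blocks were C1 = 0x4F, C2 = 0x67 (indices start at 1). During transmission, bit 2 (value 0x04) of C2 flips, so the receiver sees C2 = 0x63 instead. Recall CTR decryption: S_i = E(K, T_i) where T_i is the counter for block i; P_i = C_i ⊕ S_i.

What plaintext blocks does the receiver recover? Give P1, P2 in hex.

Only C2 changed, to 0x63. In CTR, a change in C_i flips the same bit in P_i only; the keystream is unaffected. Decrypting the received ciphertext:
P1: T = 0xD5, S = E(K, T) = 0x4F; 0x4F ⊕ 0x4F = 0x00.
P2: T = 0xD6, S = E(K, T) = 0x49; 0x63 ⊕ 0x49 = 0x2A.
Blocks that differ from the original plaintext: P2.

P1 = 0x00, P2 = 0x2A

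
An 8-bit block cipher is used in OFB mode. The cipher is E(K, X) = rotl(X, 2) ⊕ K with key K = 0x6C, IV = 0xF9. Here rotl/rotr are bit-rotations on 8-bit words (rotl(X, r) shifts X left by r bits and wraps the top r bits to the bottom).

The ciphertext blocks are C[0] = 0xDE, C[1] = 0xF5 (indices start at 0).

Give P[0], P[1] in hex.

P[0] = 0x55, P[1] = 0xB7

OFB decryption: S_i = E(K, S_{i−1}) with S_{−1} = IV; P_i = C_i ⊕ S_i.
P[0]: S = E(K, 0xF9) = 0x8B; 0xDE ⊕ 0x8B = 0x55.
P[1]: S = E(K, 0x8B) = 0x42; 0xF5 ⊕ 0x42 = 0xB7.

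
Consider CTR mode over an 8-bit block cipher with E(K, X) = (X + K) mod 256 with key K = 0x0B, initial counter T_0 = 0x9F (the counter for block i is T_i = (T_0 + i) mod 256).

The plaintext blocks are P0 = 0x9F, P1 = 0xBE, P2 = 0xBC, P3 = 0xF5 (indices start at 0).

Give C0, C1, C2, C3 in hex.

CTR encryption: S_i = E(K, T_i) where T_i is the counter for block i; C_i = P_i ⊕ S_i.
C0: T = 0x9F, S = E(K, T) = 0xAA; 0x9F ⊕ 0xAA = 0x35.
C1: T = 0xA0, S = E(K, T) = 0xAB; 0xBE ⊕ 0xAB = 0x15.
C2: T = 0xA1, S = E(K, T) = 0xAC; 0xBC ⊕ 0xAC = 0x10.
C3: T = 0xA2, S = E(K, T) = 0xAD; 0xF5 ⊕ 0xAD = 0x58.

C0 = 0x35, C1 = 0x15, C2 = 0x10, C3 = 0x58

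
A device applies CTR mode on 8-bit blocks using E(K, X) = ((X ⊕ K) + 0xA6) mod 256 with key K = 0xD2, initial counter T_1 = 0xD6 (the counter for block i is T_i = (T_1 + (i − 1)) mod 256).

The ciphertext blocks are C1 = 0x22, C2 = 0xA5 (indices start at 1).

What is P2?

CTR decryption: S_i = E(K, T_i) where T_i is the counter for block i; P_i = C_i ⊕ S_i.
P2: T = 0xD7, S = E(K, T) = 0xAB; 0xA5 ⊕ 0xAB = 0x0E.

P2 = 0x0E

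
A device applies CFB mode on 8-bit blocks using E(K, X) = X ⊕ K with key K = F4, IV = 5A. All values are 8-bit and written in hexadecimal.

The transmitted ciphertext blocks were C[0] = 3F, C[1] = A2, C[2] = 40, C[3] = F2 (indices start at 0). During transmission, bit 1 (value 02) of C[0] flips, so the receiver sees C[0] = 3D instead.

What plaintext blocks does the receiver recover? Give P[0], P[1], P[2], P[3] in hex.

P[0] = 93, P[1] = 6B, P[2] = 16, P[3] = 46

CFB decryption: P_i = C_i ⊕ E(K, C_{i−1}), with C_{−1} = IV.
Only C[0] changed, to 3D. In CFB, a change in C_i flips the same bit in P_i and garbles P_{i+1}. Decrypting the received ciphertext:
P[0]: E(K, 5A) = AE; 3D ⊕ AE = 93.
P[1]: E(K, 3D) = C9; A2 ⊕ C9 = 6B.
P[2]: E(K, A2) = 56; 40 ⊕ 56 = 16.
P[3]: E(K, 40) = B4; F2 ⊕ B4 = 46.
Blocks that differ from the original plaintext: P[0], P[1].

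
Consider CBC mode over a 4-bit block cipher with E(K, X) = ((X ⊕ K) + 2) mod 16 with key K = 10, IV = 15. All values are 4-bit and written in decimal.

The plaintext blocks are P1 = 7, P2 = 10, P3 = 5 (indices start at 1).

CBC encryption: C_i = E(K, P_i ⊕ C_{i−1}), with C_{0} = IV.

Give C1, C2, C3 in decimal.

C1: P1 ⊕ 15 = 8; E(K, 8) = 4.
C2: P2 ⊕ 4 = 14; E(K, 14) = 6.
C3: P3 ⊕ 6 = 3; E(K, 3) = 11.

C1 = 4, C2 = 6, C3 = 11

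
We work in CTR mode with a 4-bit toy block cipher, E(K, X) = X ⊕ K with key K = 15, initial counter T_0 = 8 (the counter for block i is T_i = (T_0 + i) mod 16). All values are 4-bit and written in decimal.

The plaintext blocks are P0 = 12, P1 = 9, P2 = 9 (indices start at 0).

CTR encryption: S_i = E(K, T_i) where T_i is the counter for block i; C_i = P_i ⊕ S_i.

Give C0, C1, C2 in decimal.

C0: T = 8, S = E(K, T) = 7; 12 ⊕ 7 = 11.
C1: T = 9, S = E(K, T) = 6; 9 ⊕ 6 = 15.
C2: T = 10, S = E(K, T) = 5; 9 ⊕ 5 = 12.

C0 = 11, C1 = 15, C2 = 12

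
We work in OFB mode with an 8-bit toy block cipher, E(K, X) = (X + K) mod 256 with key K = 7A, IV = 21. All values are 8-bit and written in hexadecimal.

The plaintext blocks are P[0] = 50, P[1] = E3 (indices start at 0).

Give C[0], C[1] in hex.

C[0] = CB, C[1] = F6

OFB encryption: S_i = E(K, S_{i−1}) with S_{−1} = IV; C_i = P_i ⊕ S_i.
C[0]: S = E(K, 21) = 9B; 50 ⊕ 9B = CB.
C[1]: S = E(K, 9B) = 15; E3 ⊕ 15 = F6.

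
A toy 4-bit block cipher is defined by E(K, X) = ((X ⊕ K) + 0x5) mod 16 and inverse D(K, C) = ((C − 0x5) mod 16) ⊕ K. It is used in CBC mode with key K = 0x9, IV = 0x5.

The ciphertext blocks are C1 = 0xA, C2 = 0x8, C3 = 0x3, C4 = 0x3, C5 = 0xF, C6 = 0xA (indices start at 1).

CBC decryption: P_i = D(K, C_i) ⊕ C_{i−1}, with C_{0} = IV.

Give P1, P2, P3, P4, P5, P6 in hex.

P1: D(K, 0xA) = 0xC; 0xC ⊕ 0x5 = 0x9.
P2: D(K, 0x8) = 0xA; 0xA ⊕ 0xA = 0x0.
P3: D(K, 0x3) = 0x7; 0x7 ⊕ 0x8 = 0xF.
P4: D(K, 0x3) = 0x7; 0x7 ⊕ 0x3 = 0x4.
P5: D(K, 0xF) = 0x3; 0x3 ⊕ 0x3 = 0x0.
P6: D(K, 0xA) = 0xC; 0xC ⊕ 0xF = 0x3.

P1 = 0x9, P2 = 0x0, P3 = 0xF, P4 = 0x4, P5 = 0x0, P6 = 0x3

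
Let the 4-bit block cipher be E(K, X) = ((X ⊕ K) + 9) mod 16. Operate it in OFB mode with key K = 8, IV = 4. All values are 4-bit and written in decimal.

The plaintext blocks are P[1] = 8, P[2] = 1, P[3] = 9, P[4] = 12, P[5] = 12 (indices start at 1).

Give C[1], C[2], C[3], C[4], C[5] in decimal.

OFB encryption: S_i = E(K, S_{i−1}) with S_{0} = IV; C_i = P_i ⊕ S_i.
C[1]: S = E(K, 4) = 5; 8 ⊕ 5 = 13.
C[2]: S = E(K, 5) = 6; 1 ⊕ 6 = 7.
C[3]: S = E(K, 6) = 7; 9 ⊕ 7 = 14.
C[4]: S = E(K, 7) = 8; 12 ⊕ 8 = 4.
C[5]: S = E(K, 8) = 9; 12 ⊕ 9 = 5.

C[1] = 13, C[2] = 7, C[3] = 14, C[4] = 4, C[5] = 5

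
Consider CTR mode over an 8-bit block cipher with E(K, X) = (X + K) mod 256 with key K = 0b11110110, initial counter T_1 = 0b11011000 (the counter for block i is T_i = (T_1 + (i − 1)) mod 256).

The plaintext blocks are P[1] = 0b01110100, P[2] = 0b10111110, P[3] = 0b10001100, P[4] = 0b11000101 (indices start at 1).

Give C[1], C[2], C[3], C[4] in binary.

C[1] = 0b10111010, C[2] = 0b01110001, C[3] = 0b01011100, C[4] = 0b00010100

CTR encryption: S_i = E(K, T_i) where T_i is the counter for block i; C_i = P_i ⊕ S_i.
C[1]: T = 0b11011000, S = E(K, T) = 0b11001110; 0b01110100 ⊕ 0b11001110 = 0b10111010.
C[2]: T = 0b11011001, S = E(K, T) = 0b11001111; 0b10111110 ⊕ 0b11001111 = 0b01110001.
C[3]: T = 0b11011010, S = E(K, T) = 0b11010000; 0b10001100 ⊕ 0b11010000 = 0b01011100.
C[4]: T = 0b11011011, S = E(K, T) = 0b11010001; 0b11000101 ⊕ 0b11010001 = 0b00010100.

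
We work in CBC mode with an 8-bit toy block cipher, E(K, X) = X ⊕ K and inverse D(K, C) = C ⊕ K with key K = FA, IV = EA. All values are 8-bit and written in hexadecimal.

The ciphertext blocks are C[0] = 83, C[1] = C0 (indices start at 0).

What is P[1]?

CBC decryption: P_i = D(K, C_i) ⊕ C_{i−1}, with C_{−1} = IV.
P[1]: D(K, C0) = 3A; 3A ⊕ 83 = B9.

P[1] = B9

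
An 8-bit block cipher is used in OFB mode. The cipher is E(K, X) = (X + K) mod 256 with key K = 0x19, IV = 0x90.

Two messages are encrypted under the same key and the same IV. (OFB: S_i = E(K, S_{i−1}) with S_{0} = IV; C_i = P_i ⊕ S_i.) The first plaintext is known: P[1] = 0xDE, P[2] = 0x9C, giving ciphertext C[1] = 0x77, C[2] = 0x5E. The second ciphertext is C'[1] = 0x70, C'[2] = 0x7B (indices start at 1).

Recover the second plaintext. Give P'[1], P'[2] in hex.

P'[1] = 0xD9, P'[2] = 0xB9

In OFB with a reused IV, both messages share the same keystream S_i, so C_i ⊕ C'_i = P_i ⊕ P'_i and thus P'_i = P_i ⊕ C_i ⊕ C'_i.
P'[1]: 0xDE ⊕ 0x77 ⊕ 0x70 = 0xD9.
P'[2]: 0x9C ⊕ 0x5E ⊕ 0x7B = 0xB9.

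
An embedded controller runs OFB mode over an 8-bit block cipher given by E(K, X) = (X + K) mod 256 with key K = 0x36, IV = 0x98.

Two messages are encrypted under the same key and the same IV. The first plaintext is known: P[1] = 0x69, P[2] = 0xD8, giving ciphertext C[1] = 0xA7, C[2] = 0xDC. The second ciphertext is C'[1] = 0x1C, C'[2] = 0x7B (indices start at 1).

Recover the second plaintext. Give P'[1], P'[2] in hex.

P'[1] = 0xD2, P'[2] = 0x7F

In OFB with a reused IV, both messages share the same keystream S_i, so C_i ⊕ C'_i = P_i ⊕ P'_i and thus P'_i = P_i ⊕ C_i ⊕ C'_i.
P'[1]: 0x69 ⊕ 0xA7 ⊕ 0x1C = 0xD2.
P'[2]: 0xD8 ⊕ 0xDC ⊕ 0x7B = 0x7F.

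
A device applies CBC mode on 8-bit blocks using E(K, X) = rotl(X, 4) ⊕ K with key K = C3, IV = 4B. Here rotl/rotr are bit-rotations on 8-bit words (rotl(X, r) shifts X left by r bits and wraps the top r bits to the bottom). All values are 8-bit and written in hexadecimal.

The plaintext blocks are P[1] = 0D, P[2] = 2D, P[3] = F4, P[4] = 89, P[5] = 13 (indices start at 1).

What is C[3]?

CBC encryption: C_i = E(K, P_i ⊕ C_{i−1}), with C_{0} = IV.
C[1]: P[1] ⊕ 4B = 46; E(K, 46) = A7.
C[2]: P[2] ⊕ A7 = 8A; E(K, 8A) = 6B.
C[3]: P[3] ⊕ 6B = 9F; E(K, 9F) = 3A.

C[3] = 3A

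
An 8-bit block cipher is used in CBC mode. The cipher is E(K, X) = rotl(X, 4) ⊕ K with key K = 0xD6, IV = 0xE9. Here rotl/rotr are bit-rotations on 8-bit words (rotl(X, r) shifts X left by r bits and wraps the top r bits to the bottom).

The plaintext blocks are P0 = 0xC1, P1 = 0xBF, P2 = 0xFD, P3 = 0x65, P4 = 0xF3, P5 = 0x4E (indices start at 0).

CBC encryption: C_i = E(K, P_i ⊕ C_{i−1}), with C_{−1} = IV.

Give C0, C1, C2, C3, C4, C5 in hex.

C0 = 0x54, C1 = 0x68, C2 = 0x8F, C3 = 0x78, C4 = 0x6E, C5 = 0xD4

C0: P0 ⊕ 0xE9 = 0x28; E(K, 0x28) = 0x54.
C1: P1 ⊕ 0x54 = 0xEB; E(K, 0xEB) = 0x68.
C2: P2 ⊕ 0x68 = 0x95; E(K, 0x95) = 0x8F.
C3: P3 ⊕ 0x8F = 0xEA; E(K, 0xEA) = 0x78.
C4: P4 ⊕ 0x78 = 0x8B; E(K, 0x8B) = 0x6E.
C5: P5 ⊕ 0x6E = 0x20; E(K, 0x20) = 0xD4.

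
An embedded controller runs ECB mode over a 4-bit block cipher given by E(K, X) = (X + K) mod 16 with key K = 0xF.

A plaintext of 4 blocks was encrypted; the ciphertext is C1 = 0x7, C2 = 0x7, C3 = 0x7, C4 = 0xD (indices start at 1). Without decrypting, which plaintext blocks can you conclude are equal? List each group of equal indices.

P1 = P2 = P3

ECB encrypts each block independently with the same key, so equal ciphertext blocks imply equal plaintext blocks.
C1 = C2 = C3 = 0x7, so P1 = P2 = P3.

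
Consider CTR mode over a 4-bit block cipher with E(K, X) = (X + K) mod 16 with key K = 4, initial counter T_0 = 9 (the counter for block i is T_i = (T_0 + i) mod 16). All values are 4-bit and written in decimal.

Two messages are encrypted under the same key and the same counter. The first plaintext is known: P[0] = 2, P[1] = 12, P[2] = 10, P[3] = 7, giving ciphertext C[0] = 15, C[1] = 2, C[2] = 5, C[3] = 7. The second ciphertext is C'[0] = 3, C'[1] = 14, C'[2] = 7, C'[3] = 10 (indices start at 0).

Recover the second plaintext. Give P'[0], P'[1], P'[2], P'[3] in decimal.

In CTR with a reused counter, both messages share the same keystream S_i, so C_i ⊕ C'_i = P_i ⊕ P'_i and thus P'_i = P_i ⊕ C_i ⊕ C'_i.
P'[0]: 2 ⊕ 15 ⊕ 3 = 14.
P'[1]: 12 ⊕ 2 ⊕ 14 = 0.
P'[2]: 10 ⊕ 5 ⊕ 7 = 8.
P'[3]: 7 ⊕ 7 ⊕ 10 = 10.

P'[0] = 14, P'[1] = 0, P'[2] = 8, P'[3] = 10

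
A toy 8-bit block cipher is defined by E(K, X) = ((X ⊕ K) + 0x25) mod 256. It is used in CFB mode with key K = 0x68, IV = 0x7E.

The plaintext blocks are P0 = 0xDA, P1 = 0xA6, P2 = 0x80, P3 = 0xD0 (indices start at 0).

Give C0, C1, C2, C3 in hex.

CFB encryption: C_i = P_i ⊕ E(K, C_{i−1}), with C_{−1} = IV.
C0: E(K, 0x7E) = 0x3B; 0xDA ⊕ 0x3B = 0xE1.
C1: E(K, 0xE1) = 0xAE; 0xA6 ⊕ 0xAE = 0x08.
C2: E(K, 0x08) = 0x85; 0x80 ⊕ 0x85 = 0x05.
C3: E(K, 0x05) = 0x92; 0xD0 ⊕ 0x92 = 0x42.

C0 = 0xE1, C1 = 0x08, C2 = 0x05, C3 = 0x42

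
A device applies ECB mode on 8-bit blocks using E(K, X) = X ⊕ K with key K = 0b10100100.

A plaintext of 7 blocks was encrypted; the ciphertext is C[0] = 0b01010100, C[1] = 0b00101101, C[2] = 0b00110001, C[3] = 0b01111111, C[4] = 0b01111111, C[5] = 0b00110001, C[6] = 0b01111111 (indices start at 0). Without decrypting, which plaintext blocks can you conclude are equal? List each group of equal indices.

ECB encrypts each block independently with the same key, so equal ciphertext blocks imply equal plaintext blocks.
C[2] = C[5] = 0b00110001, so P[2] = P[5].
C[3] = C[4] = C[6] = 0b01111111, so P[3] = P[4] = P[6].

P[2] = P[5]; P[3] = P[4] = P[6]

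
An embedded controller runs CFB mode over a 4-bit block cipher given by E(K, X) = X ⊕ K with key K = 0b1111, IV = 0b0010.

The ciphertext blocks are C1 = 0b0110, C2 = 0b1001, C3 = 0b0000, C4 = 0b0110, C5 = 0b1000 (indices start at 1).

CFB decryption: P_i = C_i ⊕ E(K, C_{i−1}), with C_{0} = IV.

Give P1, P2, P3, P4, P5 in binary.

P1: E(K, 0b0010) = 0b1101; 0b0110 ⊕ 0b1101 = 0b1011.
P2: E(K, 0b0110) = 0b1001; 0b1001 ⊕ 0b1001 = 0b0000.
P3: E(K, 0b1001) = 0b0110; 0b0000 ⊕ 0b0110 = 0b0110.
P4: E(K, 0b0000) = 0b1111; 0b0110 ⊕ 0b1111 = 0b1001.
P5: E(K, 0b0110) = 0b1001; 0b1000 ⊕ 0b1001 = 0b0001.

P1 = 0b1011, P2 = 0b0000, P3 = 0b0110, P4 = 0b1001, P5 = 0b0001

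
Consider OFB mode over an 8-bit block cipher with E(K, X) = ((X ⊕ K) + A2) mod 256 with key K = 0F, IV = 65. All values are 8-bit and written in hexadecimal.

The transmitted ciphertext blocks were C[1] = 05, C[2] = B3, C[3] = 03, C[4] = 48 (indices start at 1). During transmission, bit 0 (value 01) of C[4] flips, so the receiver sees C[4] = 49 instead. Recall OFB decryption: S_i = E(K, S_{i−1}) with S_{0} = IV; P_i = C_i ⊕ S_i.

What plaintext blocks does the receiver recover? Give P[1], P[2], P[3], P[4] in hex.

P[1] = 09, P[2] = 16, P[3] = 4F, P[4] = AC

Only C[4] changed, to 49. In OFB, a change in C_i flips the same bit in P_i only; the keystream is unaffected. Decrypting the received ciphertext:
P[1]: S = E(K, 65) = 0C; 05 ⊕ 0C = 09.
P[2]: S = E(K, 0C) = A5; B3 ⊕ A5 = 16.
P[3]: S = E(K, A5) = 4C; 03 ⊕ 4C = 4F.
P[4]: S = E(K, 4C) = E5; 49 ⊕ E5 = AC.
Blocks that differ from the original plaintext: P[4].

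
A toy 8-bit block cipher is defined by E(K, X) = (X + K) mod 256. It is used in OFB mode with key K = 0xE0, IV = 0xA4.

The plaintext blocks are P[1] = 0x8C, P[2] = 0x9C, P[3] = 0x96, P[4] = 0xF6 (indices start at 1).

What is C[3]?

OFB encryption: S_i = E(K, S_{i−1}) with S_{0} = IV; C_i = P_i ⊕ S_i.
C[1]: S = E(K, 0xA4) = 0x84; 0x8C ⊕ 0x84 = 0x08.
C[2]: S = E(K, 0x84) = 0x64; 0x9C ⊕ 0x64 = 0xF8.
C[3]: S = E(K, 0x64) = 0x44; 0x96 ⊕ 0x44 = 0xD2.

C[3] = 0xD2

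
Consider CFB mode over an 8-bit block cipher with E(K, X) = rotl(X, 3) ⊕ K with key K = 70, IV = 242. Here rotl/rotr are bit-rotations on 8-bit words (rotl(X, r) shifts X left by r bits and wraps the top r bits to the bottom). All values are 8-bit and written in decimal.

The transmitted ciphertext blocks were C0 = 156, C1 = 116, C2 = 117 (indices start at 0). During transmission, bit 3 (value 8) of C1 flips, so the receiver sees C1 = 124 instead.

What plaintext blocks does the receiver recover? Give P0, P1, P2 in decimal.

CFB decryption: P_i = C_i ⊕ E(K, C_{i−1}), with C_{−1} = IV.
Only C1 changed, to 124. In CFB, a change in C_i flips the same bit in P_i and garbles P_{i+1}. Decrypting the received ciphertext:
P0: E(K, 242) = 209; 156 ⊕ 209 = 77.
P1: E(K, 156) = 162; 124 ⊕ 162 = 222.
P2: E(K, 124) = 165; 117 ⊕ 165 = 208.
Blocks that differ from the original plaintext: P1, P2.

P0 = 77, P1 = 222, P2 = 208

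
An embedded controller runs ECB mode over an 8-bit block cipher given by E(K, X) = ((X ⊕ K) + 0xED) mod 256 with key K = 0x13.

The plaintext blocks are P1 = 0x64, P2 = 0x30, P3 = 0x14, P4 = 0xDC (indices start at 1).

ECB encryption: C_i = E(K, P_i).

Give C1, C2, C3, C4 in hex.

C1 = 0x64, C2 = 0x10, C3 = 0xF4, C4 = 0xBC

C1: E(K, 0x64) = 0x64.
C2: E(K, 0x30) = 0x10.
C3: E(K, 0x14) = 0xF4.
C4: E(K, 0xDC) = 0xBC.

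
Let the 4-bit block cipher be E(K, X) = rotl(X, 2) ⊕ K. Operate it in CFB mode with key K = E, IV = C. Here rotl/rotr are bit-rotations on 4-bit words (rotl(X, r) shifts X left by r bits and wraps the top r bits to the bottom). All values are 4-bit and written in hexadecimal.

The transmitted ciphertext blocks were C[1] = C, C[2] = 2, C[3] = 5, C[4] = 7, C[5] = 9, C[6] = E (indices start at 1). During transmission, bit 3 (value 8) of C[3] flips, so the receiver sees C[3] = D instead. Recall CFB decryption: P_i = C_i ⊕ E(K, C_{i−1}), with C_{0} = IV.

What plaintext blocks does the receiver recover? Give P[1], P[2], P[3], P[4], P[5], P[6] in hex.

P[1] = 1, P[2] = F, P[3] = B, P[4] = E, P[5] = A, P[6] = 6

Only C[3] changed, to D. In CFB, a change in C_i flips the same bit in P_i and garbles P_{i+1}. Decrypting the received ciphertext:
P[1]: E(K, C) = D; C ⊕ D = 1.
P[2]: E(K, C) = D; 2 ⊕ D = F.
P[3]: E(K, 2) = 6; D ⊕ 6 = B.
P[4]: E(K, D) = 9; 7 ⊕ 9 = E.
P[5]: E(K, 7) = 3; 9 ⊕ 3 = A.
P[6]: E(K, 9) = 8; E ⊕ 8 = 6.
Blocks that differ from the original plaintext: P[3], P[4].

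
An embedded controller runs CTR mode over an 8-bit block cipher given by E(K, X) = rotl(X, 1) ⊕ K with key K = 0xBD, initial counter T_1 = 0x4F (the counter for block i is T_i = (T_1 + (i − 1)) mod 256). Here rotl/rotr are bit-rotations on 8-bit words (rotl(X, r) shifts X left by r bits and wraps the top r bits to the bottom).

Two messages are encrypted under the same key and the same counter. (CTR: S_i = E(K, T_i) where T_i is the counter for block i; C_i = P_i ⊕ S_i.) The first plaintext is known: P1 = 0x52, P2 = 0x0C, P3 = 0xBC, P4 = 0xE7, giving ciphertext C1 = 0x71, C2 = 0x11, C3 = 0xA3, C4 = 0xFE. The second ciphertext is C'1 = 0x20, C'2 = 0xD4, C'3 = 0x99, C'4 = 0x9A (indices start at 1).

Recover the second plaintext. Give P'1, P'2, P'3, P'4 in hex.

P'1 = 0x03, P'2 = 0xC9, P'3 = 0x86, P'4 = 0x83

In CTR with a reused counter, both messages share the same keystream S_i, so C_i ⊕ C'_i = P_i ⊕ P'_i and thus P'_i = P_i ⊕ C_i ⊕ C'_i.
P'1: 0x52 ⊕ 0x71 ⊕ 0x20 = 0x03.
P'2: 0x0C ⊕ 0x11 ⊕ 0xD4 = 0xC9.
P'3: 0xBC ⊕ 0xA3 ⊕ 0x99 = 0x86.
P'4: 0xE7 ⊕ 0xFE ⊕ 0x9A = 0x83.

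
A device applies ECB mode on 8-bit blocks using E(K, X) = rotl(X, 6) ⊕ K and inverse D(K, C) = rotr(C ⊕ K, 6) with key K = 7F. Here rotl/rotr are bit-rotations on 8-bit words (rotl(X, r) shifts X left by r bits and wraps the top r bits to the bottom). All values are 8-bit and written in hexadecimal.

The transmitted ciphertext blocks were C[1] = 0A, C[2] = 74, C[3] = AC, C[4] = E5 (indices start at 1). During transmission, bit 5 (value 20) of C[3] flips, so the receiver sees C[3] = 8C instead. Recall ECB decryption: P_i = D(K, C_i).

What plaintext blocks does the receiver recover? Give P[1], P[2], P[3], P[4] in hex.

Only C[3] changed, to 8C. In ECB, a change in C_i affects only P_i. Decrypting the received ciphertext:
P[1]: D(K, 0A) = D5.
P[2]: D(K, 74) = 2C.
P[3]: D(K, 8C) = CF.
P[4]: D(K, E5) = 6A.
Blocks that differ from the original plaintext: P[3].

P[1] = D5, P[2] = 2C, P[3] = CF, P[4] = 6A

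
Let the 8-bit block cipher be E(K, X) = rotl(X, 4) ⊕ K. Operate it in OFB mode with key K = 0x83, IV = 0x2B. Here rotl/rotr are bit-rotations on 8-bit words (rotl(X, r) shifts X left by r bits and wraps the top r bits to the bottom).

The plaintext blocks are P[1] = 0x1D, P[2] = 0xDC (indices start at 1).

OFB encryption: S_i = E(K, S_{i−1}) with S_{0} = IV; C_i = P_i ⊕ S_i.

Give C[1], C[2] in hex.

C[1]: S = E(K, 0x2B) = 0x31; 0x1D ⊕ 0x31 = 0x2C.
C[2]: S = E(K, 0x31) = 0x90; 0xDC ⊕ 0x90 = 0x4C.

C[1] = 0x2C, C[2] = 0x4C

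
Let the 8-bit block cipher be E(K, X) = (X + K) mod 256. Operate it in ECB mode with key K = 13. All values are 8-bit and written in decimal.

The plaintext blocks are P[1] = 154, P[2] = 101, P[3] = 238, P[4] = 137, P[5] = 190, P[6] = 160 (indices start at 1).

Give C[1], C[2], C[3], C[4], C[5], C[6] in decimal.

ECB encryption: C_i = E(K, P_i).
C[1]: E(K, 154) = 167.
C[2]: E(K, 101) = 114.
C[3]: E(K, 238) = 251.
C[4]: E(K, 137) = 150.
C[5]: E(K, 190) = 203.
C[6]: E(K, 160) = 173.

C[1] = 167, C[2] = 114, C[3] = 251, C[4] = 150, C[5] = 203, C[6] = 173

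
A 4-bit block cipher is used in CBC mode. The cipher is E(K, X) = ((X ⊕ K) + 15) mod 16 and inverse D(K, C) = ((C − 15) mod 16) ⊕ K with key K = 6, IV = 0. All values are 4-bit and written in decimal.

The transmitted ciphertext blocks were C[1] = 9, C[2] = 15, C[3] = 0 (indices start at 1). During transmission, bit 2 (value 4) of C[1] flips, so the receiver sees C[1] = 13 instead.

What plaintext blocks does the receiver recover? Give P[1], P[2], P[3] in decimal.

CBC decryption: P_i = D(K, C_i) ⊕ C_{i−1}, with C_{0} = IV.
Only C[1] changed, to 13. In CBC, a change in C_i garbles P_i and flips the same bit in P_{i+1}. Decrypting the received ciphertext:
P[1]: D(K, 13) = 8; 8 ⊕ 0 = 8.
P[2]: D(K, 15) = 6; 6 ⊕ 13 = 11.
P[3]: D(K, 0) = 7; 7 ⊕ 15 = 8.
Blocks that differ from the original plaintext: P[1], P[2].

P[1] = 8, P[2] = 11, P[3] = 8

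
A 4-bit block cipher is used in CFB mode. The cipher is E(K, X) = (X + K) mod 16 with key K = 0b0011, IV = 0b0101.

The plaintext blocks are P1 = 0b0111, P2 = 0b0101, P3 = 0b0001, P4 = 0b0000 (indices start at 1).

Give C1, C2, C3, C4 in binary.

C1 = 0b1111, C2 = 0b0111, C3 = 0b1011, C4 = 0b1110

CFB encryption: C_i = P_i ⊕ E(K, C_{i−1}), with C_{0} = IV.
C1: E(K, 0b0101) = 0b1000; 0b0111 ⊕ 0b1000 = 0b1111.
C2: E(K, 0b1111) = 0b0010; 0b0101 ⊕ 0b0010 = 0b0111.
C3: E(K, 0b0111) = 0b1010; 0b0001 ⊕ 0b1010 = 0b1011.
C4: E(K, 0b1011) = 0b1110; 0b0000 ⊕ 0b1110 = 0b1110.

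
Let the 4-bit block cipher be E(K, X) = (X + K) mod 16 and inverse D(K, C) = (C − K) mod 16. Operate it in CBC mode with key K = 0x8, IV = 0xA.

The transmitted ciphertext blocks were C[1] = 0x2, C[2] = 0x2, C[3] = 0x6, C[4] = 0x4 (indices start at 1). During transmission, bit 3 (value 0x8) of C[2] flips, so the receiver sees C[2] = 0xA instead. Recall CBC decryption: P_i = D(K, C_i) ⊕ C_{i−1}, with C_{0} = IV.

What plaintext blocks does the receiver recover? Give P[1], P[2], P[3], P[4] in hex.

Only C[2] changed, to 0xA. In CBC, a change in C_i garbles P_i and flips the same bit in P_{i+1}. Decrypting the received ciphertext:
P[1]: D(K, 0x2) = 0xA; 0xA ⊕ 0xA = 0x0.
P[2]: D(K, 0xA) = 0x2; 0x2 ⊕ 0x2 = 0x0.
P[3]: D(K, 0x6) = 0xE; 0xE ⊕ 0xA = 0x4.
P[4]: D(K, 0x4) = 0xC; 0xC ⊕ 0x6 = 0xA.
Blocks that differ from the original plaintext: P[2], P[3].

P[1] = 0x0, P[2] = 0x0, P[3] = 0x4, P[4] = 0xA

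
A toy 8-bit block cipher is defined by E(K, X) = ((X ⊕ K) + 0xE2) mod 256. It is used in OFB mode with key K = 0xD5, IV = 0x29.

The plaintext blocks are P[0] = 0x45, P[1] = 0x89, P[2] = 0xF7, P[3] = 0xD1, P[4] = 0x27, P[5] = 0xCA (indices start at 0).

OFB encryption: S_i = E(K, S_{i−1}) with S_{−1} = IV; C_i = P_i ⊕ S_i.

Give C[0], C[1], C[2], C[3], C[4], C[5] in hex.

C[0] = 0x9B, C[1] = 0x64, C[2] = 0xED, C[3] = 0x60, C[4] = 0x61, C[5] = 0xBF

C[0]: S = E(K, 0x29) = 0xDE; 0x45 ⊕ 0xDE = 0x9B.
C[1]: S = E(K, 0xDE) = 0xED; 0x89 ⊕ 0xED = 0x64.
C[2]: S = E(K, 0xED) = 0x1A; 0xF7 ⊕ 0x1A = 0xED.
C[3]: S = E(K, 0x1A) = 0xB1; 0xD1 ⊕ 0xB1 = 0x60.
C[4]: S = E(K, 0xB1) = 0x46; 0x27 ⊕ 0x46 = 0x61.
C[5]: S = E(K, 0x46) = 0x75; 0xCA ⊕ 0x75 = 0xBF.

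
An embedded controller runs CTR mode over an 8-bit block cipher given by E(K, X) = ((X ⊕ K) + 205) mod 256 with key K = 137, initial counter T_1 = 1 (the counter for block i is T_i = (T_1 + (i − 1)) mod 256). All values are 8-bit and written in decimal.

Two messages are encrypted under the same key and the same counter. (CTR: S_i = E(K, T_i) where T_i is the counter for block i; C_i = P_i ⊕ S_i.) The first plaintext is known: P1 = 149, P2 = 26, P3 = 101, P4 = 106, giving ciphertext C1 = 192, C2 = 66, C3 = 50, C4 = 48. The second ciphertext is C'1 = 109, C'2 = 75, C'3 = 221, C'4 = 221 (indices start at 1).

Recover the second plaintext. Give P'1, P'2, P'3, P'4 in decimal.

P'1 = 56, P'2 = 19, P'3 = 138, P'4 = 135

In CTR with a reused counter, both messages share the same keystream S_i, so C_i ⊕ C'_i = P_i ⊕ P'_i and thus P'_i = P_i ⊕ C_i ⊕ C'_i.
P'1: 149 ⊕ 192 ⊕ 109 = 56.
P'2: 26 ⊕ 66 ⊕ 75 = 19.
P'3: 101 ⊕ 50 ⊕ 221 = 138.
P'4: 106 ⊕ 48 ⊕ 221 = 135.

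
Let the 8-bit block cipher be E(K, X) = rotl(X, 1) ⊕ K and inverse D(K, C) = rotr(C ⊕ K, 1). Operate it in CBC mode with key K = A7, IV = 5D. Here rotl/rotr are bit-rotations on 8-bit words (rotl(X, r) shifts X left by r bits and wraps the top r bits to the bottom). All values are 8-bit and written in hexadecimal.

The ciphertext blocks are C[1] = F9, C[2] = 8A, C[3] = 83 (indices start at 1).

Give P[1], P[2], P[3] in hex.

CBC decryption: P_i = D(K, C_i) ⊕ C_{i−1}, with C_{0} = IV.
P[1]: D(K, F9) = 2F; 2F ⊕ 5D = 72.
P[2]: D(K, 8A) = 96; 96 ⊕ F9 = 6F.
P[3]: D(K, 83) = 12; 12 ⊕ 8A = 98.

P[1] = 72, P[2] = 6F, P[3] = 98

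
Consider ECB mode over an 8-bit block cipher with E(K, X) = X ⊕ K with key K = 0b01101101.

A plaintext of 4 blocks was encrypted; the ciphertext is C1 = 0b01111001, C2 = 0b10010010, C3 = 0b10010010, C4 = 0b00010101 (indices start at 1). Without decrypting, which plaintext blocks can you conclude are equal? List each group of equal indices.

P2 = P3

ECB encrypts each block independently with the same key, so equal ciphertext blocks imply equal plaintext blocks.
C2 = C3 = 0b10010010, so P2 = P3.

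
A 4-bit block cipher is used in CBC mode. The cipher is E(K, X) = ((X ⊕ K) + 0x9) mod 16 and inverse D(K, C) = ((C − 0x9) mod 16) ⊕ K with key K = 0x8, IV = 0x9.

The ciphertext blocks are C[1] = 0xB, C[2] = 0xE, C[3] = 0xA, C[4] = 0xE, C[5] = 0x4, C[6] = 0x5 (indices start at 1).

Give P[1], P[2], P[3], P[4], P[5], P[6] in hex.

CBC decryption: P_i = D(K, C_i) ⊕ C_{i−1}, with C_{0} = IV.
P[1]: D(K, 0xB) = 0xA; 0xA ⊕ 0x9 = 0x3.
P[2]: D(K, 0xE) = 0xD; 0xD ⊕ 0xB = 0x6.
P[3]: D(K, 0xA) = 0x9; 0x9 ⊕ 0xE = 0x7.
P[4]: D(K, 0xE) = 0xD; 0xD ⊕ 0xA = 0x7.
P[5]: D(K, 0x4) = 0x3; 0x3 ⊕ 0xE = 0xD.
P[6]: D(K, 0x5) = 0x4; 0x4 ⊕ 0x4 = 0x0.

P[1] = 0x3, P[2] = 0x6, P[3] = 0x7, P[4] = 0x7, P[5] = 0xD, P[6] = 0x0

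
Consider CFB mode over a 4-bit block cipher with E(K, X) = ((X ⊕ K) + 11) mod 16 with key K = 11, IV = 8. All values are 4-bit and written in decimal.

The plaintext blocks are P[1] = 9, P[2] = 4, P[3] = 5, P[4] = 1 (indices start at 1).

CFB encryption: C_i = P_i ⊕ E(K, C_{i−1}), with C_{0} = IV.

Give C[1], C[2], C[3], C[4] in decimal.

C[1] = 7, C[2] = 3, C[3] = 6, C[4] = 9

C[1]: E(K, 8) = 14; 9 ⊕ 14 = 7.
C[2]: E(K, 7) = 7; 4 ⊕ 7 = 3.
C[3]: E(K, 3) = 3; 5 ⊕ 3 = 6.
C[4]: E(K, 6) = 8; 1 ⊕ 8 = 9.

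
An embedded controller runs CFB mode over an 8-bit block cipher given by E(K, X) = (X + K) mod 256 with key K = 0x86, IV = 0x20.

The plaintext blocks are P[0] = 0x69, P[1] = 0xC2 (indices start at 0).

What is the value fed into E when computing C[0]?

CFB encryption: C_i = P_i ⊕ E(K, C_{i−1}), with C_{−1} = IV.
C[0]: E(K, 0x20) = 0xA6; 0x69 ⊕ 0xA6 = 0xCF.
So the input to E for block [0] is 0x20.

0x20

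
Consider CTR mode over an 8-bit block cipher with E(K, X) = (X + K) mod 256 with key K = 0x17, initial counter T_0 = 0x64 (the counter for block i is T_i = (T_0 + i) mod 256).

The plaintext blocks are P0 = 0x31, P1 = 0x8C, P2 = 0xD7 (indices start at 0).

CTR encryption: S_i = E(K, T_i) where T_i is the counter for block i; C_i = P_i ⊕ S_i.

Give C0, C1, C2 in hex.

C0: T = 0x64, S = E(K, T) = 0x7B; 0x31 ⊕ 0x7B = 0x4A.
C1: T = 0x65, S = E(K, T) = 0x7C; 0x8C ⊕ 0x7C = 0xF0.
C2: T = 0x66, S = E(K, T) = 0x7D; 0xD7 ⊕ 0x7D = 0xAA.

C0 = 0x4A, C1 = 0xF0, C2 = 0xAA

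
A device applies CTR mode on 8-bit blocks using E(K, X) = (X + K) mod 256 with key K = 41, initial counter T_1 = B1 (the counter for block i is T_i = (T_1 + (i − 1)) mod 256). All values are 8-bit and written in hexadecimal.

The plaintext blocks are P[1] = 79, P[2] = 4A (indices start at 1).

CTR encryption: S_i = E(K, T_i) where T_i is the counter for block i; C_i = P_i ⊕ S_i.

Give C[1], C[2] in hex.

C[1]: T = B1, S = E(K, T) = F2; 79 ⊕ F2 = 8B.
C[2]: T = B2, S = E(K, T) = F3; 4A ⊕ F3 = B9.

C[1] = 8B, C[2] = B9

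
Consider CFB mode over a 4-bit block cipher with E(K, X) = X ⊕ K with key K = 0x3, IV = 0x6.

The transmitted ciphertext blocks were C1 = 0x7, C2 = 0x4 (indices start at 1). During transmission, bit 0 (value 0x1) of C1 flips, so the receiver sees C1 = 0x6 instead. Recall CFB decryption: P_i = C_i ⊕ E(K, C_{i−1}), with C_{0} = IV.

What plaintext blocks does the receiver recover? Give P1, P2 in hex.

Only C1 changed, to 0x6. In CFB, a change in C_i flips the same bit in P_i and garbles P_{i+1}. Decrypting the received ciphertext:
P1: E(K, 0x6) = 0x5; 0x6 ⊕ 0x5 = 0x3.
P2: E(K, 0x6) = 0x5; 0x4 ⊕ 0x5 = 0x1.
Blocks that differ from the original plaintext: P1, P2.

P1 = 0x3, P2 = 0x1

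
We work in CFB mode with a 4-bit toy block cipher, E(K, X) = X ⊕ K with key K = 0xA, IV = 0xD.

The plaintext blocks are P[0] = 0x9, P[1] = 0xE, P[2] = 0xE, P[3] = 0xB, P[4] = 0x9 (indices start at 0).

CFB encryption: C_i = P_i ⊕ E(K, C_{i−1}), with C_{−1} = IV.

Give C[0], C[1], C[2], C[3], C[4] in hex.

C[0] = 0xE, C[1] = 0xA, C[2] = 0xE, C[3] = 0xF, C[4] = 0xC

C[0]: E(K, 0xD) = 0x7; 0x9 ⊕ 0x7 = 0xE.
C[1]: E(K, 0xE) = 0x4; 0xE ⊕ 0x4 = 0xA.
C[2]: E(K, 0xA) = 0x0; 0xE ⊕ 0x0 = 0xE.
C[3]: E(K, 0xE) = 0x4; 0xB ⊕ 0x4 = 0xF.
C[4]: E(K, 0xF) = 0x5; 0x9 ⊕ 0x5 = 0xC.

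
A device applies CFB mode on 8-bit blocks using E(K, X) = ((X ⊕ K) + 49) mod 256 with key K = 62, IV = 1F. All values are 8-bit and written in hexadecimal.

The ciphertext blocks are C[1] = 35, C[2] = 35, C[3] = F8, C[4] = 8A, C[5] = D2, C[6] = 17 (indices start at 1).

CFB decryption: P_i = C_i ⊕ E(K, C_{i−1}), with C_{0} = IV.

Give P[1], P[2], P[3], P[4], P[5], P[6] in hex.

P[1] = F3, P[2] = 95, P[3] = 58, P[4] = 69, P[5] = E3, P[6] = EE

P[1]: E(K, 1F) = C6; 35 ⊕ C6 = F3.
P[2]: E(K, 35) = A0; 35 ⊕ A0 = 95.
P[3]: E(K, 35) = A0; F8 ⊕ A0 = 58.
P[4]: E(K, F8) = E3; 8A ⊕ E3 = 69.
P[5]: E(K, 8A) = 31; D2 ⊕ 31 = E3.
P[6]: E(K, D2) = F9; 17 ⊕ F9 = EE.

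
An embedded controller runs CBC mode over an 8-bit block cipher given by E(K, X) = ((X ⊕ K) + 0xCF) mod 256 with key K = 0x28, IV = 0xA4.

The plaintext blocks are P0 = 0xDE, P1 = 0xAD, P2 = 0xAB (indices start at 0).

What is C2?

C2 = 0xBF

CBC encryption: C_i = E(K, P_i ⊕ C_{i−1}), with C_{−1} = IV.
C0: P0 ⊕ 0xA4 = 0x7A; E(K, 0x7A) = 0x21.
C1: P1 ⊕ 0x21 = 0x8C; E(K, 0x8C) = 0x73.
C2: P2 ⊕ 0x73 = 0xD8; E(K, 0xD8) = 0xBF.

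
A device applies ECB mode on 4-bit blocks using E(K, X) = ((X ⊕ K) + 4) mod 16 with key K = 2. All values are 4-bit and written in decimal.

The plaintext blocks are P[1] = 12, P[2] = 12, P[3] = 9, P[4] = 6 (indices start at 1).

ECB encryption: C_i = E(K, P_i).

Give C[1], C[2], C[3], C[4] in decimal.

C[1] = 2, C[2] = 2, C[3] = 15, C[4] = 8

C[1]: E(K, 12) = 2.
C[2]: E(K, 12) = 2.
C[3]: E(K, 9) = 15.
C[4]: E(K, 6) = 8.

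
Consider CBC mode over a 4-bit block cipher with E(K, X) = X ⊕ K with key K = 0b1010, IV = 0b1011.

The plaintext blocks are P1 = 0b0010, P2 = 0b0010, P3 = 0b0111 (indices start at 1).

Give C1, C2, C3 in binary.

C1 = 0b0011, C2 = 0b1011, C3 = 0b0110

CBC encryption: C_i = E(K, P_i ⊕ C_{i−1}), with C_{0} = IV.
C1: P1 ⊕ 0b1011 = 0b1001; E(K, 0b1001) = 0b0011.
C2: P2 ⊕ 0b0011 = 0b0001; E(K, 0b0001) = 0b1011.
C3: P3 ⊕ 0b1011 = 0b1100; E(K, 0b1100) = 0b0110.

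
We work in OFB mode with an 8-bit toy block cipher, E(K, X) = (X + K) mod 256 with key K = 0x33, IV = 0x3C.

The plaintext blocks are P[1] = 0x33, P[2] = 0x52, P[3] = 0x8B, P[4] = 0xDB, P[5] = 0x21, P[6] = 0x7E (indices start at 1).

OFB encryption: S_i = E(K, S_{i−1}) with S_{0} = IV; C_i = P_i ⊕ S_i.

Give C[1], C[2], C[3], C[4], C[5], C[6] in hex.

C[1] = 0x5C, C[2] = 0xF0, C[3] = 0x5E, C[4] = 0xD3, C[5] = 0x1A, C[6] = 0x10

C[1]: S = E(K, 0x3C) = 0x6F; 0x33 ⊕ 0x6F = 0x5C.
C[2]: S = E(K, 0x6F) = 0xA2; 0x52 ⊕ 0xA2 = 0xF0.
C[3]: S = E(K, 0xA2) = 0xD5; 0x8B ⊕ 0xD5 = 0x5E.
C[4]: S = E(K, 0xD5) = 0x08; 0xDB ⊕ 0x08 = 0xD3.
C[5]: S = E(K, 0x08) = 0x3B; 0x21 ⊕ 0x3B = 0x1A.
C[6]: S = E(K, 0x3B) = 0x6E; 0x7E ⊕ 0x6E = 0x10.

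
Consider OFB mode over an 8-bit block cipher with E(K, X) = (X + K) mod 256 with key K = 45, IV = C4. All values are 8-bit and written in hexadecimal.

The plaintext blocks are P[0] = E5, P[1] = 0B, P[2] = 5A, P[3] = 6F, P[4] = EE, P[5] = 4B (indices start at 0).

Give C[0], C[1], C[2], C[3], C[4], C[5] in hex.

C[0] = EC, C[1] = 45, C[2] = C9, C[3] = B7, C[4] = F3, C[5] = 29

OFB encryption: S_i = E(K, S_{i−1}) with S_{−1} = IV; C_i = P_i ⊕ S_i.
C[0]: S = E(K, C4) = 09; E5 ⊕ 09 = EC.
C[1]: S = E(K, 09) = 4E; 0B ⊕ 4E = 45.
C[2]: S = E(K, 4E) = 93; 5A ⊕ 93 = C9.
C[3]: S = E(K, 93) = D8; 6F ⊕ D8 = B7.
C[4]: S = E(K, D8) = 1D; EE ⊕ 1D = F3.
C[5]: S = E(K, 1D) = 62; 4B ⊕ 62 = 29.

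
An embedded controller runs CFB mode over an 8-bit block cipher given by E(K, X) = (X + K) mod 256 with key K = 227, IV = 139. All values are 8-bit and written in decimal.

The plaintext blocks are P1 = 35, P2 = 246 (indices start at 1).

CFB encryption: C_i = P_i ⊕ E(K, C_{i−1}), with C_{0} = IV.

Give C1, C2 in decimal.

C1 = 77, C2 = 198

C1: E(K, 139) = 110; 35 ⊕ 110 = 77.
C2: E(K, 77) = 48; 246 ⊕ 48 = 198.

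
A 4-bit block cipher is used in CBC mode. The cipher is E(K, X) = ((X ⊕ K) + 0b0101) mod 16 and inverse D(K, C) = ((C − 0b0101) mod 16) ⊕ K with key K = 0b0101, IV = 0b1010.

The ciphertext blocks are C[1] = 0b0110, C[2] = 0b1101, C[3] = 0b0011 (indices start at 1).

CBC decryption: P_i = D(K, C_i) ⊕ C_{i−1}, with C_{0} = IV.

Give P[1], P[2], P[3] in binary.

P[1]: D(K, 0b0110) = 0b0100; 0b0100 ⊕ 0b1010 = 0b1110.
P[2]: D(K, 0b1101) = 0b1101; 0b1101 ⊕ 0b0110 = 0b1011.
P[3]: D(K, 0b0011) = 0b1011; 0b1011 ⊕ 0b1101 = 0b0110.

P[1] = 0b1110, P[2] = 0b1011, P[3] = 0b0110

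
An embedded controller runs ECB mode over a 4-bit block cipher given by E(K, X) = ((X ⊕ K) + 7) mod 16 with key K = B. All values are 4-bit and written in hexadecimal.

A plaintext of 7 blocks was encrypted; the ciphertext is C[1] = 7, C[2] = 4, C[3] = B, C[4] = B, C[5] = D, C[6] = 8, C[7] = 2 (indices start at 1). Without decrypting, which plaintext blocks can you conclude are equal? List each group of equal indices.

P[3] = P[4]

ECB encrypts each block independently with the same key, so equal ciphertext blocks imply equal plaintext blocks.
C[3] = C[4] = B, so P[3] = P[4].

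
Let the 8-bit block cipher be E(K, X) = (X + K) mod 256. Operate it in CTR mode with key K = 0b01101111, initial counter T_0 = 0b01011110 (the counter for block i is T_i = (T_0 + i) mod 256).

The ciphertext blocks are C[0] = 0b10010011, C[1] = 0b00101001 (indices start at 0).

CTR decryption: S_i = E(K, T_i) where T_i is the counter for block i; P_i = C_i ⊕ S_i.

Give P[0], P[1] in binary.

P[0] = 0b01011110, P[1] = 0b11100111

P[0]: T = 0b01011110, S = E(K, T) = 0b11001101; 0b10010011 ⊕ 0b11001101 = 0b01011110.
P[1]: T = 0b01011111, S = E(K, T) = 0b11001110; 0b00101001 ⊕ 0b11001110 = 0b11100111.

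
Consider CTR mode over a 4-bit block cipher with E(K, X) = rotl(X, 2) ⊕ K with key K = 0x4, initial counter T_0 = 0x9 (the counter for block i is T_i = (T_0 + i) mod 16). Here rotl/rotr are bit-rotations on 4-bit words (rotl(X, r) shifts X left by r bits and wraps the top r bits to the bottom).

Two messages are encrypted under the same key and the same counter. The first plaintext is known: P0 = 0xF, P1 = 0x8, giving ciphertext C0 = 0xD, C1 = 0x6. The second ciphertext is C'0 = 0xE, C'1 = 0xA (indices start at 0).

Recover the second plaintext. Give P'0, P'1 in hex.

In CTR with a reused counter, both messages share the same keystream S_i, so C_i ⊕ C'_i = P_i ⊕ P'_i and thus P'_i = P_i ⊕ C_i ⊕ C'_i.
P'0: 0xF ⊕ 0xD ⊕ 0xE = 0xC.
P'1: 0x8 ⊕ 0x6 ⊕ 0xA = 0x4.

P'0 = 0xC, P'1 = 0x4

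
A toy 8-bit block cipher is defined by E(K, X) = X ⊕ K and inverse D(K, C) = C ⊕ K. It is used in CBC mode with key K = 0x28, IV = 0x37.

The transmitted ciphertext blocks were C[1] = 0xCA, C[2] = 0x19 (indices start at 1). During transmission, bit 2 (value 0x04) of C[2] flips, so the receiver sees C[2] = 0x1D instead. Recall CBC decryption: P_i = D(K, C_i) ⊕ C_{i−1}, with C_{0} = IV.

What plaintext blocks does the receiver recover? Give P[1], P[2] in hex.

P[1] = 0xD5, P[2] = 0xFF

Only C[2] changed, to 0x1D. In CBC, a change in C_i garbles P_i and flips the same bit in P_{i+1}. Decrypting the received ciphertext:
P[1]: D(K, 0xCA) = 0xE2; 0xE2 ⊕ 0x37 = 0xD5.
P[2]: D(K, 0x1D) = 0x35; 0x35 ⊕ 0xCA = 0xFF.
Blocks that differ from the original plaintext: P[2].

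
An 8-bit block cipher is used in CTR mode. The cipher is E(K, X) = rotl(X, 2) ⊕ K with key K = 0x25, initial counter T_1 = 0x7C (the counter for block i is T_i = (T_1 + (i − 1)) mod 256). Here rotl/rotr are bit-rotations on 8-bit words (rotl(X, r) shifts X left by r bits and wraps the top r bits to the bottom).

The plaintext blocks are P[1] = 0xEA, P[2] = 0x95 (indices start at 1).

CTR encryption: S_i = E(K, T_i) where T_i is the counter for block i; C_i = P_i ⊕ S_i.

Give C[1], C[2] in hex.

C[1]: T = 0x7C, S = E(K, T) = 0xD4; 0xEA ⊕ 0xD4 = 0x3E.
C[2]: T = 0x7D, S = E(K, T) = 0xD0; 0x95 ⊕ 0xD0 = 0x45.

C[1] = 0x3E, C[2] = 0x45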